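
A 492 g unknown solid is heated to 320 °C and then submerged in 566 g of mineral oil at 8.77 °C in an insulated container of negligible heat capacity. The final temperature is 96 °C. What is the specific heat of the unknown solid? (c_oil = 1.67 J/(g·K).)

c ≈ 0.748 J/(g·K)

Energy conservation, ΣQ = 0:
492×c×(96 − 320) + 566×1.67×(96 − 8.77) = 0
-110208 c = -82452
c = -82452/-110208 ≈ 0.7481 J/(g·K)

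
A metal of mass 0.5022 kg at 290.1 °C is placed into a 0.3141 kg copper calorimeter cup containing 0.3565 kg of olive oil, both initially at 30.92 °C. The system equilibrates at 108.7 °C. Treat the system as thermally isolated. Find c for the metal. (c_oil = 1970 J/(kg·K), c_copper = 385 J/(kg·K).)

c ≈ 703 J/(kg·K)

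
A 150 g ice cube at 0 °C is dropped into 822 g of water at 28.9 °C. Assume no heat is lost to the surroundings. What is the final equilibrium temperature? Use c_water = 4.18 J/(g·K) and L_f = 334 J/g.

T_f ≈ 12.1 °C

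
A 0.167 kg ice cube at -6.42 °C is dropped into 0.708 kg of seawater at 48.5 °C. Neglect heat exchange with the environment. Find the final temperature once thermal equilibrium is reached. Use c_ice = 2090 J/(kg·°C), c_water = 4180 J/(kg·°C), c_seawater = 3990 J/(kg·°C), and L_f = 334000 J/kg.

Let T be the final temperature. ΣQ_i = 0:
ice -6.42→0 °C: 0.167×2090×6.42 = 2240.8
  latent heat to melt: 0.167×334000 = 55778
  warm the meltwater: 698.06 T
  seawater cools: 0.708×3990×(T − 48.5) = 2824.9(T − 48.5)
3523 T = 137009 − 58019 = 78990
T ≈ 22.42 °C — above 0 °C, consistent with complete melting.

T_f ≈ 22.4 °C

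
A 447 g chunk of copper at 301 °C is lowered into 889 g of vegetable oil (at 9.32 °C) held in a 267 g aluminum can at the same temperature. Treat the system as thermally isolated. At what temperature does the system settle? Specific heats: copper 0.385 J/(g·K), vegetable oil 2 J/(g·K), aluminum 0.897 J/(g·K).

T_f ≈ 32.2 °C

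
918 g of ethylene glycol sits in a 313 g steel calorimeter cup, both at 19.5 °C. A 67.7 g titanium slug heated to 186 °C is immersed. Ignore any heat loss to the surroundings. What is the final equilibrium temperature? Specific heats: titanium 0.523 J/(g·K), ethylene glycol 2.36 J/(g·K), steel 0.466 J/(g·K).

T_f ≈ 22.0 °C

Setting the total heat transfer to zero:
67.7×0.523×(T − 186) + 918×2.36×(T − 19.5) + 313×0.466×(T − 19.5) = 0
35.41(T − 186) + 2166.5(T − 19.5) + 145.86(T − 19.5) = 0
2347.7 T = 51676
T = 51676/2347.7 ≈ 22.01 °C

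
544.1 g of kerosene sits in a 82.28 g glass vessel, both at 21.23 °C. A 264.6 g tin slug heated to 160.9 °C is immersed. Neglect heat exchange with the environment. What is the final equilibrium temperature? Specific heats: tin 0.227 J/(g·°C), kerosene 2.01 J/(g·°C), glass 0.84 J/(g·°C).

T_f ≈ 28.1 °C

Heat gained plus heat lost sum to zero:
264.6*0.227*(T − 160.9) + 544.1*2.01*(T − 21.23) + 82.28*0.84*(T − 21.23) = 0
60.06(T − 160.9) + 1093.6(T − 21.23) + 69.12(T − 21.23) = 0
1222.8 T = 34350
T = 34350 / 1222.8 = 28.1 °C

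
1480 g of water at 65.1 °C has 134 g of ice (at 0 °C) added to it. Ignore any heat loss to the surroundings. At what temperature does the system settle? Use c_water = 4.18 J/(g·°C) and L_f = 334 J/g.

T_f ≈ 53.1 °C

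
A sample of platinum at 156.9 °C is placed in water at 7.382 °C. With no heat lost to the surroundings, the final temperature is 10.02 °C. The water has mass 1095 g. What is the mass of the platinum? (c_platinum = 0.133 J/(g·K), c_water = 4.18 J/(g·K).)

m ≈ 618 g

Heat lost by the platinum = heat gained by the water:
m×0.133×(156.9 − 10.02) = 1095×4.18×(10.02 − 7.382)
19.54 m = 12074  ⇒  m ≈ 618.1 g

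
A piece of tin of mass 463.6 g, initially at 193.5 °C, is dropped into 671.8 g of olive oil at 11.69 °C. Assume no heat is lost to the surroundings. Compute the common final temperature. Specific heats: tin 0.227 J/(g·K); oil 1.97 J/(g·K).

|Q_tin| = |Q_oil|:
463.6*0.227*(193.5 − T) = 671.8*1.97*(T − 11.69)
105.24(193.5 − T) = 1323.4(T − 11.69)
1428.7 T = 35834  ⇒  T ≈ 25.08 °C

T_f ≈ 25.1 °C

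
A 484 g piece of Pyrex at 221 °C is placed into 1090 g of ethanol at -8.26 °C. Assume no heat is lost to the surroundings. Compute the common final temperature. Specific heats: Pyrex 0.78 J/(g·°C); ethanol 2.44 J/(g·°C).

T_f ≈ 20.2 °C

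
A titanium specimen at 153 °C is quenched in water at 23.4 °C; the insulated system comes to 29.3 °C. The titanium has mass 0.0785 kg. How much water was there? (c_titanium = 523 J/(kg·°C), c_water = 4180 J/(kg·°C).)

Heat gained plus heat lost sum to zero:
0.0785·523·(29.3 − 153) + m·4180·(29.3 − 23.4) = 0
24662 m = 5078.6
m = 5078.6/24662 ≈ 0.2059 kg

m ≈ 0.206 kg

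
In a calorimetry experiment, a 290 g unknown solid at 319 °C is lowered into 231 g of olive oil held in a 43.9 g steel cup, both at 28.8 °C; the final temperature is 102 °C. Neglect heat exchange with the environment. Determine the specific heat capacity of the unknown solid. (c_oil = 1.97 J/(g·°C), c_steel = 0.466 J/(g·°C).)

c ≈ 0.553 J/(g·°C)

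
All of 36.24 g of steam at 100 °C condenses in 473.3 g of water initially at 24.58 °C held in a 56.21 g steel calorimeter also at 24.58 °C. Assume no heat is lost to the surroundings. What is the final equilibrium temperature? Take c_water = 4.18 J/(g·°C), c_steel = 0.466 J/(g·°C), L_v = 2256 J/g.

T_f ≈ 67.8 °C

Setting the total heat transfer to zero:
steam→water at 100 °C releases m L_v = 36.24·2256 = 81757; condensate cools 100→T: 36.24·4.18·(T − 100) = 151.48(T − 100); water warms: 473.3·4.18·(T − 24.58) = 1978.4(T − 24.58); steel cup: 56.21·0.466·(T − 24.58) = 26.19(T − 24.58)
2156.1 T = 81757 + 15148 + 49273 = 146179
T ≈ 67.80 °C (< 100 °C, so full condensation is consistent).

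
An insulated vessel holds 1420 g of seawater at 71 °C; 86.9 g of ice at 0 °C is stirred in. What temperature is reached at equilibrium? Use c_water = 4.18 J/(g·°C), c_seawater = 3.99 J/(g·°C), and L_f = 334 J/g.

Sum of m c ΔT and latent-heat terms is zero:
melt ice: 86.9×334 = 29025
  meltwater 0→T: 86.9×4.18×T = 363.24 T
  seawater cools: 1420×3.99×(T − 71) = 5665.8(T − 71)
6029 T = 402272 − 29025 = 373247
T ≈ 61.91 °C (positive, so assuming full melt was valid).

T_f ≈ 61.9 °C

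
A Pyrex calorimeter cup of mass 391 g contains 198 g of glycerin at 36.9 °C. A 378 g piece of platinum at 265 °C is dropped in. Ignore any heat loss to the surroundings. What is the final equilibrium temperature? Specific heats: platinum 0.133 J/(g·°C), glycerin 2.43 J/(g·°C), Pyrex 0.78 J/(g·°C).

T_f ≈ 50.6 °C

Energy conservation, ΣQ = 0:
378·0.133·(T − 265) + 198·2.43·(T − 36.9) + 391·0.78·(T − 36.9) = 0
836.39 T = 42330
T ≈ 50.61 °C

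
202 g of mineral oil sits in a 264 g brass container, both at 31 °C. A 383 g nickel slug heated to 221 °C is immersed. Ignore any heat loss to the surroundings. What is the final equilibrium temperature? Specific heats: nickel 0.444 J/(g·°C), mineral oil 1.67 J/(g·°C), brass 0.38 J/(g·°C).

T_f ≈ 84.2 °C

T_f = Σ m_i c_i T_i / Σ m_i c_i:
T_f = (170.05×221 + 337.34×31 + 100.32×31) / (170.05 + 337.34 + 100.32)
    = 51149 / 607.71 ≈ 84.17 °C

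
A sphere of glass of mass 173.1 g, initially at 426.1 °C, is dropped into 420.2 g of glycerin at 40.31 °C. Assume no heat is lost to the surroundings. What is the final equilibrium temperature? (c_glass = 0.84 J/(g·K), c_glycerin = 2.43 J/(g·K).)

T_f ≈ 88.4 °C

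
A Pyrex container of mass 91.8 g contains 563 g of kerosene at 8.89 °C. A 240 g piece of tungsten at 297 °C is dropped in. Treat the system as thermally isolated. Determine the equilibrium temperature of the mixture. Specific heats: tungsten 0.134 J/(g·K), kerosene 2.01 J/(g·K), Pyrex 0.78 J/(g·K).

T_f ≈ 16.4 °C

Conservation of energy gives ΣQ = 0:
240*0.134*(T − 297) + 563*2.01*(T − 8.89) + 91.8*0.78*(T − 8.89) = 0
32.16(T − 297) + 1131.6(T − 8.89) + 71.6(T − 8.89) = 0
1235.4 T = 20248
T = 20248/1235.4 ≈ 16.39 °C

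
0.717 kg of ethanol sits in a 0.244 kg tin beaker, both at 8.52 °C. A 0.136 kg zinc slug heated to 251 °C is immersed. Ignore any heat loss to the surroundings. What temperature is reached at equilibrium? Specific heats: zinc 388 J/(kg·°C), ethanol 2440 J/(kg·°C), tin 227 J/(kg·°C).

T_f ≈ 15.4 °C

Heat gained plus heat lost sum to zero:
0.136·388·(T − 251) + 0.717·2440·(T − 8.52) + 0.244·227·(T − 8.52) = 0
52.77(T − 251) + 1749.5(T − 8.52) + 55.39(T − 8.52) = 0
1857.6 T = 28622
T = 28622 / 1857.6 = 15.4 °C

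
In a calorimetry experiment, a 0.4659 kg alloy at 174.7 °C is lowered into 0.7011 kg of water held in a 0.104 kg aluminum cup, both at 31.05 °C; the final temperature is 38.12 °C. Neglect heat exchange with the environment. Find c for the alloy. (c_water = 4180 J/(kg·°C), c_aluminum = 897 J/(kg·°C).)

c ≈ 336 J/(kg·°C)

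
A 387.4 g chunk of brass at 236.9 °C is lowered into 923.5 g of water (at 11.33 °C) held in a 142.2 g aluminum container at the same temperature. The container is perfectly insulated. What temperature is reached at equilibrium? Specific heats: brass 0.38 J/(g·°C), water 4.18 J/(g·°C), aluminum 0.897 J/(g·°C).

With ΣQ=0 the equilibrium temperature is the m·c-weighted mean:
T_f = (147.21*236.9 + 3860.2*11.33 + 127.55*11.33) / (147.21 + 3860.2 + 127.55)
    = 80056 / 4135 ≈ 19.36 °C

T_f ≈ 19.4 °C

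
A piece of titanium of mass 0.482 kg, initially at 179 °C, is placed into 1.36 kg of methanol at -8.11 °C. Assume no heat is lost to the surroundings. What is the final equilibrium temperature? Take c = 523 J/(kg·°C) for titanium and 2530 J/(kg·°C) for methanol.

T_f ≈ 4.7 °C

T_f is the heat-capacity-weighted average of the initial temperatures:
T_f = (252.09·179 + 3440.8·(-8.11)) / (252.09 + 3440.8)
    = 17219 / 3692.9 ≈ 4.66 °C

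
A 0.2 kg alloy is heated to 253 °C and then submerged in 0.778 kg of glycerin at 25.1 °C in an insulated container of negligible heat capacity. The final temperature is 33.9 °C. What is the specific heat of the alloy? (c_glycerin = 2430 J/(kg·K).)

c ≈ 380 J/(kg·K)

Setting the total heat transfer to zero:
0.2·c·(33.9 − 253) + 0.778·2430·(33.9 − 25.1) = 0
-43.82 c = -16637
c = -16637/-43.82 ≈ 379.7 J/(kg·K)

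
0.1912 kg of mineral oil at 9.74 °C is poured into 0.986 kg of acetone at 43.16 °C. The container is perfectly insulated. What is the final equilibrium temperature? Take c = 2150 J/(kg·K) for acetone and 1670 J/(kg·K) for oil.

T_f ≈ 38.8 °C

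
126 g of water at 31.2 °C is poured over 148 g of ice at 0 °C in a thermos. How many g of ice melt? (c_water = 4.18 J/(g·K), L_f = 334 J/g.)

Cooling the water to 0 °C releases 126×4.18×31.2 = 16432 J.
Melting all 148 g of ice would need 148×334 = 49432 J.
Since 16432 < 49432 J, not all the ice melts; equilibrium is at 0 °C.
Mass melted = 16432/334 ≈ 49.2 g.

m_melted ≈ 49.2 g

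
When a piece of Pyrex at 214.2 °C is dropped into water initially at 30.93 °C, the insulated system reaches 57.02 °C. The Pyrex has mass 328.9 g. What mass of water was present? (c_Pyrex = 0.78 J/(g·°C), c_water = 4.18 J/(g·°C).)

Heat lost by the Pyrex = heat gained by the water:
328.9·0.78·(214.2 − 57.02) = m·4.18·(57.02 − 30.93)
109.06 m = 40323  ⇒  m ≈ 369.7 g

m ≈ 370 g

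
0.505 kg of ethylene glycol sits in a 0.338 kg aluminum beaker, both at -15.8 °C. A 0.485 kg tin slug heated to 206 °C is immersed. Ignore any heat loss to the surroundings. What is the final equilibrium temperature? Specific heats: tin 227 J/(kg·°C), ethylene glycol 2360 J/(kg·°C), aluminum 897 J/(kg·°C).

Energy conservation, ΣQ = 0:
0.485*227*(T − 206) + 0.505*2360*(T − (-15.8)) + 0.338*897*(T − (-15.8)) = 0
110.09(T − 206) + 1191.8(T − (-15.8)) + 303.19(T − (-15.8)) = 0
1605.1 T = -941.21
T = -941.21 / 1605.1 = -0.586 °C

T_f ≈ -0.6 °C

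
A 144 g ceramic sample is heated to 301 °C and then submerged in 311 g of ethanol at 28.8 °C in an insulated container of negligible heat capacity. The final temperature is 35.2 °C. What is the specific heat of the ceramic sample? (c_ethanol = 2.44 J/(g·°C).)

c ≈ 0.127 J/(g·°C)

m_s c (T_s − T_f) = m_ethanol c_ethanol (T_f − T_0):
144·c·(301 − 35.2) = 311·2.44·(35.2 − 28.8)
38275 c = 4856.6  ⇒  c ≈ 0.1269 J/(g·°C)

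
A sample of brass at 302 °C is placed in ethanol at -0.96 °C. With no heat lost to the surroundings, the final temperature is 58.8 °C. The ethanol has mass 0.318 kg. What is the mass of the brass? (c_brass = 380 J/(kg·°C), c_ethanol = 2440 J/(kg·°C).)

m ≈ 0.502 kg

Heat lost by the brass = heat gained by the ethanol:
m·380·(302 − 58.8) = 0.318·2440·(58.8 − (-0.96))
92416 m = 46369  ⇒  m ≈ 0.5017 kg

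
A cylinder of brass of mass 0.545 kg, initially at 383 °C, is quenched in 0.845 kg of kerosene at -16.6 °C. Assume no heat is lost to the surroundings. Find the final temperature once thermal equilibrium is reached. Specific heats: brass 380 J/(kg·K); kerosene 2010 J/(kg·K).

T_f ≈ 26.8 °C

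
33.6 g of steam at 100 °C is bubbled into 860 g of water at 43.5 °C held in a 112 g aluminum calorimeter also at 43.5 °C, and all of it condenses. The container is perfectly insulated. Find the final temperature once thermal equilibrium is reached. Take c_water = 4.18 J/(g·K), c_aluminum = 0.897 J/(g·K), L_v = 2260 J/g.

T_f ≈ 65.4 °C

Net heat exchanged in the isolated system is zero:
condense steam: −33.6×2260 = −75936; condensate cools 100→T: 33.6×4.18×(T − 100) = 140.45(T − 100); original water: 3594.8(T − 43.5); aluminum cup: 112×0.897×(T − 43.5) = 100.46(T − 43.5)
3835.7 T = 75936 + 14045 + 160744 = 250725
T ≈ 65.37 °C, under the boiling point, so the assumption holds.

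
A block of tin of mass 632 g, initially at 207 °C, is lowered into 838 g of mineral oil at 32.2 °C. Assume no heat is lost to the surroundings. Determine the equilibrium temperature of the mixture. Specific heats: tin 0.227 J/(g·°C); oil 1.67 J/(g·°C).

Let T be the final temperature. ΣQ_i = 0:
632×0.227×(T − 207) + 838×1.67×(T − 32.2) = 0
143.46(T − 207) + 1399.5(T − 32.2) = 0
(143.46 + 1399.5) T = 143.46×207 + 1399.5×32.2
T ≈ 48.45 °C

T_f ≈ 48.5 °C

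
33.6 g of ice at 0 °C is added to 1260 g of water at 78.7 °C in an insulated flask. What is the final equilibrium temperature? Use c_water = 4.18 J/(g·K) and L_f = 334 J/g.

Taking heat into each body as positive, Σ m c ΔT = 0:
latent heat to melt: 33.6×334 = 11222
  meltwater 0→T: 33.6×4.18×T = 140.45 T
  water: 5266.8(T − 78.7)
5407.2 T = 414497 − 11222 = 403275
T ≈ 74.58 °C (positive, so assuming full melt was valid).

T_f ≈ 74.6 °C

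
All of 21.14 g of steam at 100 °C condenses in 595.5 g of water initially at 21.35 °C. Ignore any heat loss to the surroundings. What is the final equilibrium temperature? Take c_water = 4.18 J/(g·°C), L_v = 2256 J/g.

T_f ≈ 42.5 °C

Conservation of energy gives ΣQ = 0:
latent heat released on condensation: 21.14×2256 = 47692
  condensed water 100 °C→T: 88.37(T − 100)
  original water: 2489.2(T − 21.35)
2577.6 T = 47692 + 8836.5 + 53144 = 109673
T ≈ 42.55 °C, under the boiling point, so the assumption holds.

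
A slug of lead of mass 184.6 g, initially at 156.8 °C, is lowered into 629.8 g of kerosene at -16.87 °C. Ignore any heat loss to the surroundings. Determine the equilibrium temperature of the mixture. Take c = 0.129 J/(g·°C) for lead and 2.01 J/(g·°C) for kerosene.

Net heat exchanged in the isolated system is zero:
184.6·0.129·(T − 156.8) + 629.8·2.01·(T − (-16.87)) = 0
(23.81 + 1265.9) T = 23.81·156.8 + 1265.9·(-16.87)
T = -17622/1289.7 ≈ -13.66 °C

T_f ≈ -13.7 °C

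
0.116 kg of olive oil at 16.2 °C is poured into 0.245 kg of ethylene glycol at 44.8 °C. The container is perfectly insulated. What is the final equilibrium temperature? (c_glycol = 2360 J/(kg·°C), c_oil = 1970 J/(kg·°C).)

T_f ≈ 36.7 °C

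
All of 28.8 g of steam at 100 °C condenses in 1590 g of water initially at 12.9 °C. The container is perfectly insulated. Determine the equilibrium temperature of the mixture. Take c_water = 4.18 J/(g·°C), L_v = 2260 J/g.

T_f ≈ 24.1 °C

Sum of m c ΔT and latent-heat terms is zero:
condense steam: −28.8·2260 = −65088; condensate cools 100→T: 28.8·4.18·(T − 100) = 120.38(T − 100); water warms: 1590·4.18·(T − 12.9) = 6646.2(T − 12.9)
6766.6 T = 65088 + 12038 + 85736 = 162862
T ≈ 24.07 °C (< 100 °C, so full condensation is consistent).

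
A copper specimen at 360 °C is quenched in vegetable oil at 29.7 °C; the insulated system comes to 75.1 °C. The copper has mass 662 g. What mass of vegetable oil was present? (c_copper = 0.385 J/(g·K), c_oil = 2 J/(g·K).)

|Q_copper| = |Q_oil|:
662·0.385·(360 − 75.1) = m·2·(75.1 − 29.7)
90.8 m = 72612  ⇒  m ≈ 799.7 g

m ≈ 800 g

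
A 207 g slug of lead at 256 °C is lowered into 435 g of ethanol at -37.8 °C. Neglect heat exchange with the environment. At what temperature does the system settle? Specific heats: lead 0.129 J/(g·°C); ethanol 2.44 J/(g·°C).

Heat lost by the lead equals heat gained by the ethanol:
207*0.129*(256 − T) = 435*2.44*(T − (-37.8))
26.7(256 − T) = 1061.4(T − (-37.8))
1088.1 T = -33285  ⇒  T ≈ -30.59 °C

T_f ≈ -30.6 °C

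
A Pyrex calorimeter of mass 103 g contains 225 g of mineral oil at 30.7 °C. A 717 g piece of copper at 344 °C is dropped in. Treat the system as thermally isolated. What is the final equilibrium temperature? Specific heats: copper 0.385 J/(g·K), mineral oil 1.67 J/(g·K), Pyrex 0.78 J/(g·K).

Setting the total heat transfer to zero:
717*0.385*(T − 344) + 225*1.67*(T − 30.7) + 103*0.78*(T − 30.7) = 0
276.05(T − 344) + 375.75(T − 30.7) + 80.34(T − 30.7) = 0
(276.05 + 375.75 + 80.34) T = 276.05*344 + 375.75*30.7 + 80.34*30.7
T ≈ 148.83 °C

T_f ≈ 148.8 °C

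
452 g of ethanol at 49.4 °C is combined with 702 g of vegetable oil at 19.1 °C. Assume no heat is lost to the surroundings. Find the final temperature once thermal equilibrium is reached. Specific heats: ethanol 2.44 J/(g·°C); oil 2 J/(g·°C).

T_f ≈ 32.4 °C

Heat gained plus heat lost sum to zero:
452×2.44×(T − 49.4) + 702×2×(T − 19.1) = 0
(1102.9 + 1404) T = 1102.9×49.4 + 1404×19.1
T = 81299 / 2506.9 = 32.4 °C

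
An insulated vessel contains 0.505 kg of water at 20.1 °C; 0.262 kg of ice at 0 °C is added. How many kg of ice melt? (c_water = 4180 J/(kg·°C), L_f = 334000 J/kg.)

m_melted ≈ 0.127 kg

Water can give up m c ΔT = 0.505×4180×20.1 = 42429 J before reaching 0 °C.
To melt every bit of ice: 0.262×334000 = 87508 J.
Since 42429 < 87508 J, not all the ice melts; equilibrium is at 0 °C.
Mass melted = 42429/334000 ≈ 0.127 kg.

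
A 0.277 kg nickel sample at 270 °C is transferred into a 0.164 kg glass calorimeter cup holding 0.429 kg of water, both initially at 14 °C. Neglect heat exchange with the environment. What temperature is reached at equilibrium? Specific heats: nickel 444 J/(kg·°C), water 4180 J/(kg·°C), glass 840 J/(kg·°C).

T_f is the heat-capacity-weighted average of the initial temperatures:
T_f = (122.99*270 + 1793.2*14 + 137.76*14) / (122.99 + 1793.2 + 137.76)
    = 60240 / 2054 ≈ 29.33 °C

T_f ≈ 29.3 °C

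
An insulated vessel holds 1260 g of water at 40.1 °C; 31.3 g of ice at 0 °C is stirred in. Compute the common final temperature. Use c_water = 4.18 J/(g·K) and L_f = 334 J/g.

T_f ≈ 37.2 °C

Sum of m c ΔT and latent-heat terms is zero:
latent heat to melt: 31.3·334 = 10454; warm the meltwater: 130.83 T; water: 5266.8(T − 40.1)
5397.6 T = 211199 − 10454 = 200744
T ≈ 37.19 °C. Since T > 0 °C, the all-ice-melts assumption holds.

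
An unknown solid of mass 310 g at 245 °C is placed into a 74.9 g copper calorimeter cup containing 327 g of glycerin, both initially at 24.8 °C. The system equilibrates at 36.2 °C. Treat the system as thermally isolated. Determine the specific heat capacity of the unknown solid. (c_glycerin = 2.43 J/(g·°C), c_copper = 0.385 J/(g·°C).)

c ≈ 0.145 J/(g·°C)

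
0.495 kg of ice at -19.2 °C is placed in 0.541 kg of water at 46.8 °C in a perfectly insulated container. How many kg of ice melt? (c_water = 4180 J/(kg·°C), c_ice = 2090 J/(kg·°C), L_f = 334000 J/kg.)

m_melted ≈ 0.257 kg

Heat available from the water dropping to 0 °C: 0.541·4180·46.8 = 105833 J.
Warming the ice to 0 °C takes 0.495·2090·19.2 = 19863 J, leaving 85969 J for melting.
To melt every bit of ice: 0.495·334000 = 165330 J.
That's not enough to melt it all — equilibrium is at 0 °C with ice remaining.
m_melted·334000 = 85969  ⇒  m_melted ≈ 0.2574 kg.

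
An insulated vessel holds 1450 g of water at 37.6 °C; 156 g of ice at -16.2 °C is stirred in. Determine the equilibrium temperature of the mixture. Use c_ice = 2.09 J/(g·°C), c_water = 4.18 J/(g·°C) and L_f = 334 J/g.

T_f ≈ 25.4 °C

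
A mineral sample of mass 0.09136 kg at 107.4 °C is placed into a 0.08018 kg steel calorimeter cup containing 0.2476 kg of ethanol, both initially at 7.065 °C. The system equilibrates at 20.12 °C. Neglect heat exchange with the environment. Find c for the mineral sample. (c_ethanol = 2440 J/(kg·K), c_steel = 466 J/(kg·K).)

c ≈ 1050 J/(kg·K)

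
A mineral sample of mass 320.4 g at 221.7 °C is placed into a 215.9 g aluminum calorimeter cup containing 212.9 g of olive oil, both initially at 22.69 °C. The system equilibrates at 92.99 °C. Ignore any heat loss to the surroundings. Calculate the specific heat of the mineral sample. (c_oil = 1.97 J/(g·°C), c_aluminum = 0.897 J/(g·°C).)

c ≈ 1.05 J/(g·°C)

Setting the total heat transfer to zero:
320.4×c×(92.99 − 221.7) + 212.9×1.97×(92.99 − 22.69) + 215.9×0.897×(92.99 − 22.69) = 0
-41239 c = -43099
c = -43099/-41239 ≈ 1.045 J/(g·°C)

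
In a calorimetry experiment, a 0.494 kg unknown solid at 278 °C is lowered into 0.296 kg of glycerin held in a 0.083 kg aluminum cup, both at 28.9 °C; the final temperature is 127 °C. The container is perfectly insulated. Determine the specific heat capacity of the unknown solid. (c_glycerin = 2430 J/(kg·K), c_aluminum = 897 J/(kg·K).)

c ≈ 1040 J/(kg·K)

Taking heat into each body as positive, Σ m c ΔT = 0:
0.494×c×(127 − 278) + 0.296×2430×(127 − 28.9) + 0.083×897×(127 − 28.9) = 0
-74.59 c = -77865
c = -77865/-74.59 ≈ 1044 J/(kg·K)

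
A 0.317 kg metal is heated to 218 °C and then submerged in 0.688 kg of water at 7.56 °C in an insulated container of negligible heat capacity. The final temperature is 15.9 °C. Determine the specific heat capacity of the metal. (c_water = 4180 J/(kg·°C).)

c ≈ 374 J/(kg·°C)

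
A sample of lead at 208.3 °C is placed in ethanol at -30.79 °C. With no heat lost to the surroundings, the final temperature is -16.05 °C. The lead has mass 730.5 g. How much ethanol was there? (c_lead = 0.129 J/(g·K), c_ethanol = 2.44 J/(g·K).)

|Q_lead| = |Q_ethanol|:
730.5×0.129×(208.3 − -16.05) = m×2.44×(-16.05 − (-30.79))
35.97 m = 21142  ⇒  m ≈ 587.8 g

m ≈ 588 g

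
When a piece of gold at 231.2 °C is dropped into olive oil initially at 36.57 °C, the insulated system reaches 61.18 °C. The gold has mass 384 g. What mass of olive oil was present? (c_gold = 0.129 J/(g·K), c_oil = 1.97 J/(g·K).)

m ≈ 174 g

Conservation of energy gives ΣQ = 0:
384·0.129·(61.18 − 231.2) + m·1.97·(61.18 − 36.57) = 0
48.48 m = 8422.1
m = 8422.1/48.48 ≈ 173.7 g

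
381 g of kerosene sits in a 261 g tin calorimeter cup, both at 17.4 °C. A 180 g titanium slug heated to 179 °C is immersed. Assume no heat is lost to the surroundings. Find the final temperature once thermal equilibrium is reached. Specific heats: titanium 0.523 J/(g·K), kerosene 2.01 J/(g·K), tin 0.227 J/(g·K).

Energy conservation, ΣQ = 0:
180·0.523·(T − 179) + 381·2.01·(T − 17.4) + 261·0.227·(T − 17.4) = 0
919.2 T = 31207
T ≈ 33.95 °C

T_f ≈ 34.0 °C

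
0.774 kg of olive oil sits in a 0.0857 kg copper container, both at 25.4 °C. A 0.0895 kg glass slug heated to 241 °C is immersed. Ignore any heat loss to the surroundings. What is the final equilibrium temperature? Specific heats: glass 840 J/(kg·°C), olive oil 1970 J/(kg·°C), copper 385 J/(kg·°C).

T_f ≈ 35.3 °C

Net heat exchanged in the isolated system is zero:
0.0895·840·(T − 241) + 0.774·1970·(T − 25.4) + 0.0857·385·(T − 25.4) = 0
75.18(T − 241) + 1524.8(T − 25.4) + 32.99(T − 25.4) = 0
(75.18 + 1524.8 + 32.99) T = 75.18·241 + 1524.8·25.4 + 32.99·25.4
T ≈ 35.33 °C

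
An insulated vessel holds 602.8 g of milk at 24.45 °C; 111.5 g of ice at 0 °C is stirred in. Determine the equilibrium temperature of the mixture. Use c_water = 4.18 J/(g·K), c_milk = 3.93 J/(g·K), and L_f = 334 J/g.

T_f ≈ 7.3 °C

Taking heat into each body as positive, Σ m c ΔT = 0:
latent heat to melt: 111.5·334 = 37241
  meltwater 0→T: 111.5·4.18·T = 466.07 T
  milk: 2369(T − 24.45)
2835.1 T = 57922 − 37241 = 20681
T ≈ 7.29 °C (positive, so assuming full melt was valid).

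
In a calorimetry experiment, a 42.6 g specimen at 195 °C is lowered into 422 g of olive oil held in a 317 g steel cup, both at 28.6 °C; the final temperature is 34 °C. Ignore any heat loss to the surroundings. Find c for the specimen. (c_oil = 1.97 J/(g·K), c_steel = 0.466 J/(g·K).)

c ≈ 0.771 J/(g·K)

Net heat exchanged in the isolated system is zero:
42.6·c·(34 − 195) + 422·1.97·(34 − 28.6) + 317·0.466·(34 − 28.6) = 0
-6858.6 c = -5286.9
c = -5286.9/-6858.6 ≈ 0.7708 J/(g·K)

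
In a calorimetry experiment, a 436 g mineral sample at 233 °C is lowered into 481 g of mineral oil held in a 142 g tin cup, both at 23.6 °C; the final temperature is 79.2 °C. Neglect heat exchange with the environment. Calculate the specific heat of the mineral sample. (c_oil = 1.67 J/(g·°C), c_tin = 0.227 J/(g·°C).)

c ≈ 0.693 J/(g·°C)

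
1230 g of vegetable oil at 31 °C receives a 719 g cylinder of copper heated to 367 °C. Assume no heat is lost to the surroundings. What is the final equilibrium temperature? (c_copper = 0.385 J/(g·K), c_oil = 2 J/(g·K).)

Taking heat into each body as positive, Σ m c ΔT = 0:
719·0.385·(T − 367) + 1230·2·(T − 31) = 0
276.81(T − 367) + 2460(T − 31) = 0
(276.81 + 2460) T = 276.81·367 + 2460·31
T = 177851/2736.8 ≈ 64.98 °C

T_f ≈ 65.0 °C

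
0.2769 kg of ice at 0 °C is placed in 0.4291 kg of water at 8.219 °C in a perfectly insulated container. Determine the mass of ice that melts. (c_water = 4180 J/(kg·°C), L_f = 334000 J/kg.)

m_melted ≈ 0.0441 kg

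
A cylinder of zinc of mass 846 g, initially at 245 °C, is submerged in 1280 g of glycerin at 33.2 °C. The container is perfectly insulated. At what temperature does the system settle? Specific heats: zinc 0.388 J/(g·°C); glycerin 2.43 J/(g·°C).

T_f = Σ m_i c_i T_i / Σ m_i c_i:
T_f = (328.25*245 + 3110.4*33.2) / (328.25 + 3110.4)
    = 183686 / 3438.6 ≈ 53.42 °C

T_f ≈ 53.4 °C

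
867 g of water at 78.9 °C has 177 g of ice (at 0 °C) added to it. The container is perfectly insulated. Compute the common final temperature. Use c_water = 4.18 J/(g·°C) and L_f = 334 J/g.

T_f ≈ 52.0 °C

Sum of m c ΔT and latent-heat terms is zero:
latent heat to melt: 177·334 = 59118
  meltwater 0→T: 177·4.18·T = 739.86 T
  water cools: 867·4.18·(T − 78.9) = 3624.1(T − 78.9)
4363.9 T = 285938 − 59118 = 226820
T ≈ 51.98 °C — above 0 °C, consistent with complete melting.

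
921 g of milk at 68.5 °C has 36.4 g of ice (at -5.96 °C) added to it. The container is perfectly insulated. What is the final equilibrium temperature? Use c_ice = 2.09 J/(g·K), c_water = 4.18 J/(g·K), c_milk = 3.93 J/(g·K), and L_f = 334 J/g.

Let T be the final temperature. ΣQ_i = 0:
warm ice to 0 °C: 36.4×2.09×(0 − (-5.96)) = 453.41; melt ice: 36.4×334 = 12158; meltwater 0→T: 36.4×4.18×T = 152.15 T; milk: 3619.5(T − 68.5)
3771.7 T = 247938 − 12611 = 235327
T ≈ 62.39 °C (positive, so assuming full melt was valid).

T_f ≈ 62.4 °C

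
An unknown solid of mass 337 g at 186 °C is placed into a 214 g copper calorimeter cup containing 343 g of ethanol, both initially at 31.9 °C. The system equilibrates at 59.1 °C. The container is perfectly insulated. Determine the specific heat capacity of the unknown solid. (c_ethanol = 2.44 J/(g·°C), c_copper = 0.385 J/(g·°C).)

Let T be the final temperature. ΣQ_i = 0:
337·c·(59.1 − 186) + 343·2.44·(59.1 − 31.9) + 214·0.385·(59.1 − 31.9) = 0
-42765 c = -25005
c = -25005/-42765 ≈ 0.5847 J/(g·°C)

c ≈ 0.585 J/(g·°C)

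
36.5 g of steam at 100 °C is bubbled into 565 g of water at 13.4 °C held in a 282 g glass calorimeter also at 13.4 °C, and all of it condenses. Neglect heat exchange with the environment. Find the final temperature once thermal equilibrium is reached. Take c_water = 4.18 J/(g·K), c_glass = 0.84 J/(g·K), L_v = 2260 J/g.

Let T be the final temperature. ΣQ_i = 0:
steam→water at 100 °C releases m L_v = 36.5·2260 = 82490
  condensate cools 100→T: 36.5·4.18·(T − 100) = 152.57(T − 100)
  original water: 2361.7(T − 13.4)
  glass cup: 282·0.84·(T − 13.4) = 236.88(T − 13.4)
2751.2 T = 82490 + 15257 + 34821 = 132568
T ≈ 48.19 °C (< 100 °C, so full condensation is consistent).

T_f ≈ 48.2 °C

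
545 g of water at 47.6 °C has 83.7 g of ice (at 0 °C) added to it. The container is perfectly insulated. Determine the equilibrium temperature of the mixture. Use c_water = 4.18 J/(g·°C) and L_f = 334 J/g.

T_f ≈ 30.6 °C

Conservation of energy gives ΣQ = 0:
latent heat to melt: 83.7×334 = 27956
  warm the meltwater: 349.87 T
  water: 2278.1(T − 47.6)
2628 T = 108438 − 27956 = 80482
T ≈ 30.63 °C (positive, so assuming full melt was valid).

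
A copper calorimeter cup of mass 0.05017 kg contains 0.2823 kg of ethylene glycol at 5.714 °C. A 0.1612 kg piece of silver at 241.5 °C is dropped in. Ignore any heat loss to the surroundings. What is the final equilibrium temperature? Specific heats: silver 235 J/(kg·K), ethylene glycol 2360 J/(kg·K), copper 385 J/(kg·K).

T_f ≈ 18.1 °C

Setting the total heat transfer to zero:
0.1612*235*(T − 241.5) + 0.2823*2360*(T − 5.714) + 0.05017*385*(T − 5.714) = 0
723.43 T = 13066
T = 13066 / 723.43 = 18.1 °C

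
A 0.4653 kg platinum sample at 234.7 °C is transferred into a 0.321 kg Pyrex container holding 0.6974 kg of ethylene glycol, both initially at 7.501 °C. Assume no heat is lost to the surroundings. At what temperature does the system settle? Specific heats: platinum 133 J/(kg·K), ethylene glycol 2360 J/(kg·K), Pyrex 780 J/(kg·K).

Heat gained plus heat lost sum to zero:
0.4653×133×(T − 234.7) + 0.6974×2360×(T − 7.501) + 0.321×780×(T − 7.501) = 0
(61.88 + 1645.9 + 250.38) T = 61.88×234.7 + 1645.9×7.501 + 250.38×7.501
T = 28748 / 1958.1 = 14.7 °C

T_f ≈ 14.7 °C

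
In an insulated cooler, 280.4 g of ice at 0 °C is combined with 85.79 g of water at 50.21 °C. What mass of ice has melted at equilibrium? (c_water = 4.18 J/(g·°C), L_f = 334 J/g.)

Water can give up m c ΔT = 85.79×4.18×50.21 = 18005 J before reaching 0 °C.
To melt every bit of ice: 280.4×334 = 93654 J.
That's not enough to melt it all — equilibrium is at 0 °C with ice remaining.
m_melt = 18005 / L_f = 53.91 g.

m_melted ≈ 53.9 g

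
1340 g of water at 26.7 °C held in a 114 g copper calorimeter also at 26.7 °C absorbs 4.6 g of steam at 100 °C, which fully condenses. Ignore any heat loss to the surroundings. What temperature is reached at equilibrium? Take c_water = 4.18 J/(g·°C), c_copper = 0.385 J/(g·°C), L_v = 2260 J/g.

T_f ≈ 28.8 °C

Conservation of energy gives ΣQ = 0:
condense steam: −4.6×2260 = −10396
  condensate cools 100→T: 4.6×4.18×(T − 100) = 19.23(T − 100)
  water warms: 1340×4.18×(T − 26.7) = 5601.2(T − 26.7)
  copper cup: 114×0.385×(T − 26.7) = 43.89(T − 26.7)
5664.3 T = 10396 + 1922.8 + 150724 = 163043
T ≈ 28.78 °C, under the boiling point, so the assumption holds.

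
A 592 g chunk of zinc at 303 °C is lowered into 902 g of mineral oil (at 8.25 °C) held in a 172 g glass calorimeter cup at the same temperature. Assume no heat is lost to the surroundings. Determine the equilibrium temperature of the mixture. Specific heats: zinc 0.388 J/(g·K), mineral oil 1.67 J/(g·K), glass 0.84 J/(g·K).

Energy conservation, ΣQ = 0:
592·0.388·(T − 303) + 902·1.67·(T − 8.25) + 172·0.84·(T − 8.25) = 0
229.7(T − 303) + 1506.3(T − 8.25) + 144.48(T − 8.25) = 0
1880.5 T = 83217
T ≈ 44.25 °C

T_f ≈ 44.3 °C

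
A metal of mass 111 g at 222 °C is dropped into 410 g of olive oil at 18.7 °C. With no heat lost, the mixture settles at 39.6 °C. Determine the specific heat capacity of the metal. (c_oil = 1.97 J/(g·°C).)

m_s c (T_s − T_f) = m_oil c_oil (T_f − T_0):
111·c·(222 − 39.6) = 410·1.97·(39.6 − 18.7)
20246 c = 16881  ⇒  c ≈ 0.8338 J/(g·°C)

c ≈ 0.834 J/(g·°C)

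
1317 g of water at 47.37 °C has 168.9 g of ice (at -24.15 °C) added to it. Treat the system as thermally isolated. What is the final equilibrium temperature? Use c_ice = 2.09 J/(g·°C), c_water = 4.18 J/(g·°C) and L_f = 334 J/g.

T_f ≈ 31.5 °C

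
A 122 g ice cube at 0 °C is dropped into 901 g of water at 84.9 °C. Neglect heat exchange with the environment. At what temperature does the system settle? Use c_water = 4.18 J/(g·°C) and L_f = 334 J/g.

Setting the total heat transfer to zero:
latent heat to melt: 122·334 = 40748
  meltwater 0→T: 122·4.18·T = 509.96 T
  water cools: 901·4.18·(T − 84.9) = 3766.2(T − 84.9)
4276.1 T = 319749 − 40748 = 279001
T ≈ 65.25 °C. Since T > 0 °C, the all-ice-melts assumption holds.

T_f ≈ 65.2 °C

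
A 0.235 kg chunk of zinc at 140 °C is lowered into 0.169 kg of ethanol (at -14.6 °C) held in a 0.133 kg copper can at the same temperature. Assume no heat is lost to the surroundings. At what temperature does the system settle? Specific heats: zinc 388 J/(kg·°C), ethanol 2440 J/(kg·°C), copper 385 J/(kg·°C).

Conservation of energy gives ΣQ = 0:
0.235*388*(T − 140) + 0.169*2440*(T − (-14.6)) + 0.133*385*(T − (-14.6)) = 0
554.75 T = 5997.2
T = 5997.2/554.75 ≈ 10.81 °C

T_f ≈ 10.8 °C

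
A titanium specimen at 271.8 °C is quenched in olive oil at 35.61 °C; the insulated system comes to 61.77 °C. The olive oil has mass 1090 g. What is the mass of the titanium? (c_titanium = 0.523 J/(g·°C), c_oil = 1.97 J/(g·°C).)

Taking heat into each body as positive, Σ m c ΔT = 0:
m×0.523×(61.77 − 271.8) + 1090×1.97×(61.77 − 35.61) = 0
-109.85 m = -56173
m = -56173/-109.85 ≈ 511.4 g

m ≈ 511 g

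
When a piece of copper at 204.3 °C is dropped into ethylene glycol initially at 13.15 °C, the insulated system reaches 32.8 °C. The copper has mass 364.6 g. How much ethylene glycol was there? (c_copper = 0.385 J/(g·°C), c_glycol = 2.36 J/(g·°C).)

m ≈ 519 g

Taking heat into each body as positive, Σ m c ΔT = 0:
364.6×0.385×(32.8 − 204.3) + m×2.36×(32.8 − 13.15) = 0
46.37 m = 24074
m = 24074/46.37 ≈ 519.1 g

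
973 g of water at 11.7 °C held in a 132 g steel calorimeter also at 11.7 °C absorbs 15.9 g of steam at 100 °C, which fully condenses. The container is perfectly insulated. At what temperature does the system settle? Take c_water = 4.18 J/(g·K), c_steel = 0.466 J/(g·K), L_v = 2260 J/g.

T_f ≈ 21.7 °C

Heat gained plus heat lost sum to zero:
steam→water at 100 °C releases m L_v = 15.9×2260 = 35934
  condensed water 100 °C→T: 66.46(T − 100)
  water warms: 973×4.18×(T − 11.7) = 4067.1(T − 11.7)
  cup: 61.51(T − 11.7)
4195.1 T = 35934 + 6646.2 + 48305 = 90885
T ≈ 21.66 °C, under the boiling point, so the assumption holds.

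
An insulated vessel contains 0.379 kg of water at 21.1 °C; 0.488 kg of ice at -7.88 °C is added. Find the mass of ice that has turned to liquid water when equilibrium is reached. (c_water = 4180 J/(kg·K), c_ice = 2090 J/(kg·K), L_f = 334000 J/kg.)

m_melted ≈ 0.076 kg

Heat available from the water dropping to 0 °C: 0.379×4180×21.1 = 33427 J.
Of that, 0.488×2090×7.88 = 8037 J goes to bring the ice to 0 °C, leaving 25390 J.
To melt every bit of ice: 0.488×334000 = 162992 J.
Since 25390 < 162992 J, not all the ice melts; equilibrium is at 0 °C.
Mass melted = 25390/334000 ≈ 0.07602 kg.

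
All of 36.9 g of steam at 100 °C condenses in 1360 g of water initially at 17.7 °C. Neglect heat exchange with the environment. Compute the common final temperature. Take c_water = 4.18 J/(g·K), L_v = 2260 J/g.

T_f ≈ 34.2 °C

Energy balance with sensible and latent terms:
condense steam: −36.9×2260 = −83394; condensate cools 100→T: 36.9×4.18×(T − 100) = 154.24(T − 100); water warms: 1360×4.18×(T − 17.7) = 5684.8(T − 17.7)
5839 T = 83394 + 15424 + 100621 = 199439
T ≈ 34.16 °C, under the boiling point, so the assumption holds.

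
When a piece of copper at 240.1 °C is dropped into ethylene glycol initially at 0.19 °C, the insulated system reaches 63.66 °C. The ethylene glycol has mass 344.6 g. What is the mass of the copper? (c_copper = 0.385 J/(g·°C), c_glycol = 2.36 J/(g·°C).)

m ≈ 760 g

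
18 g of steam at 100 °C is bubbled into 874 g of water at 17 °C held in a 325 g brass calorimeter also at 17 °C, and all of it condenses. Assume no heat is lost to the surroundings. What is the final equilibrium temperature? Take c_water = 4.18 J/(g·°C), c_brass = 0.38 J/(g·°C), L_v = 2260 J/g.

Net heat exchanged in the isolated system is zero:
steam→water at 100 °C releases m L_v = 18×2260 = 40680
  condensate cools 100→T: 18×4.18×(T − 100) = 75.24(T − 100)
  original water: 3653.3(T − 17)
  brass cup: 325×0.38×(T − 17) = 123.5(T − 17)
3852.1 T = 40680 + 7524 + 64206 = 112410
T ≈ 29.18 °C — below 100 °C, confirming all the steam condensed.

T_f ≈ 29.2 °C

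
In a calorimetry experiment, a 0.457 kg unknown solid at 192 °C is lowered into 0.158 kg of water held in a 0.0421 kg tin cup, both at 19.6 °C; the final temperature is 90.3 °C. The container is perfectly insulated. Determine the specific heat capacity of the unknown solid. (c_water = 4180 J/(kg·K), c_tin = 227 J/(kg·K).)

c ≈ 1020 J/(kg·K)

Net heat exchanged in the isolated system is zero:
0.457×c×(90.3 − 192) + 0.158×4180×(90.3 − 19.6) + 0.0421×227×(90.3 − 19.6) = 0
-46.48 c = -47369
c = -47369/-46.48 ≈ 1019 J/(kg·K)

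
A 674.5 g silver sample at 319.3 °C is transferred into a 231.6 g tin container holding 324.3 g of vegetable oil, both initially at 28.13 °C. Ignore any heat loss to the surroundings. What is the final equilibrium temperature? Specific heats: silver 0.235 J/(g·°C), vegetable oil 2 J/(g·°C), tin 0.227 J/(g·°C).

T_f ≈ 81.8 °C

T_f is the heat-capacity-weighted average of the initial temperatures:
T_f = (158.51*319.3 + 648.6*28.13 + 52.57*28.13) / (158.51 + 648.6 + 52.57)
    = 70335 / 859.68 ≈ 81.82 °C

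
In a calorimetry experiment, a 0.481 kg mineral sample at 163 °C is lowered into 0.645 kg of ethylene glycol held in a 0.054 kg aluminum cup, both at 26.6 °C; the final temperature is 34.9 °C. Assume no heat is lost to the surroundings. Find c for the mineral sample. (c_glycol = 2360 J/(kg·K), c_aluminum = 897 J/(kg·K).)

c ≈ 212 J/(kg·K)

Taking heat into each body as positive, Σ m c ΔT = 0:
0.481×c×(34.9 − 163) + 0.645×2360×(34.9 − 26.6) + 0.054×897×(34.9 − 26.6) = 0
-61.62 c = -13036
c = -13036/-61.62 ≈ 211.6 J/(kg·K)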